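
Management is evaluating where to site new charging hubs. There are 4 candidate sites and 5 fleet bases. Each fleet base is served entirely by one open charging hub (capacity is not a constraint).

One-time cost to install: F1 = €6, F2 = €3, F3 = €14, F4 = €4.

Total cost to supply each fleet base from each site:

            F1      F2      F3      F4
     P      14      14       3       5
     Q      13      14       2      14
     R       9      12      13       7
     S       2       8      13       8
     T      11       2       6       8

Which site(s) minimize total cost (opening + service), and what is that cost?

Open F1, F2 and F3; minimum total cost 41.

For any fixed open set, each fleet base goes to its cheapest open site; total = fixed + service.
{F1, F2, F3}: P→F3 3, Q→F3 2, R→F1 9, S→F1 2, T→F2 2. Service 18; fixed 23; total 41.
{F1, F2, F4}: service 29 + fixed 13 = 42
{F1, F3}: P→F3 3, Q→F3 2, R→F1 9, S→F1 2, T→F3 6. Service 22; fixed 20; total 42.
{F1, F2, F3, F4}: service 16 + fixed 27 = 43
No other subset beats 41.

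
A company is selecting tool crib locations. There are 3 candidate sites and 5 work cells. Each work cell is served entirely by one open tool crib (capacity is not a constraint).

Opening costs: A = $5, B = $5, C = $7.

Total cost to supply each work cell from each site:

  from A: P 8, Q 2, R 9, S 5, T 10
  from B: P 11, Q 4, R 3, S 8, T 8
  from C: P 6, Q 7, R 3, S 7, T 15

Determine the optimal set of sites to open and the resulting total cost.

Open A and B; minimum total cost 36.

For any fixed open set, each work cell goes to its cheapest open site; total = fixed + service.
{A, B}: P→A 8, Q→A 2, R→B 3, S→A 5, T→B 8. Service 26; fixed 10; total 36.
{A, C}: service 26 + fixed 12 = 38
{A}: service 34 + fixed 5 = 39
{A, B, C}: service 24 + fixed 17 = 41
No other subset beats 36.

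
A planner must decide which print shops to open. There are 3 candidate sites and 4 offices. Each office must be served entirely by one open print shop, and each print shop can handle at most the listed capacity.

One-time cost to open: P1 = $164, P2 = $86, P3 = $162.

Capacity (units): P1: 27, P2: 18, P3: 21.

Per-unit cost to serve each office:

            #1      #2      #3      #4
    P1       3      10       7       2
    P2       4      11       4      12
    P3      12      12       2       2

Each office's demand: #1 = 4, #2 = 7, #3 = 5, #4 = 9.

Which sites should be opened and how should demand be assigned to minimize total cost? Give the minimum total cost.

Minimum total cost: 299

Open {P1}: #1→P1 3·4=12, #2→P1 10·7=70, #3→P1 7·5=35, #4→P1 2·9=18.
Loads: P1 carries 25/27. Service 135; fixed 164; total 299.
Next best feasible plan costs 369.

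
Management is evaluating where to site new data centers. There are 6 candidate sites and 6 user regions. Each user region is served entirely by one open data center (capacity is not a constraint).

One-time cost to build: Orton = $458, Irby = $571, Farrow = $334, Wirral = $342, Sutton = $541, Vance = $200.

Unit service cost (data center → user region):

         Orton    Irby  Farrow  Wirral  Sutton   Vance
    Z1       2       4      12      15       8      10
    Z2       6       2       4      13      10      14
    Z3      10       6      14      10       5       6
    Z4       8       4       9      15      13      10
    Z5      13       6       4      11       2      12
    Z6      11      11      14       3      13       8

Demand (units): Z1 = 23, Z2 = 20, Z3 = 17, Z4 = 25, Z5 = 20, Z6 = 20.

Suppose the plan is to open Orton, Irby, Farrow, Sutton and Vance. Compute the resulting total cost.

Total cost: 2575

Each user region is assigned to its cheapest site among the open ones.
{Orton, Irby, Farrow, Sutton, Vance}: Z1→Orton 2·23=46, Z2→Irby 2·20=40, Z3→Sutton 5·17=85, Z4→Irby 4·25=100, Z5→Sutton 2·20=40, Z6→Vance 8·20=160. Service 471; fixed 2104; total 2575.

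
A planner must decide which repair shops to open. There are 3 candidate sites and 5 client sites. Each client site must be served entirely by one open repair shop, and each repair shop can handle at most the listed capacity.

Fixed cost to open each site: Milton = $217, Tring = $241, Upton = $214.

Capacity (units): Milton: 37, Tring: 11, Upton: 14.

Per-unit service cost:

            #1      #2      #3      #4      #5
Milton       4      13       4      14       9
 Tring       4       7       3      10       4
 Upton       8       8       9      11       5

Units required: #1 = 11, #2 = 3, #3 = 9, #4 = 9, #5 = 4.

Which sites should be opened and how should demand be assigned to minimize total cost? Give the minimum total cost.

Minimum total cost: 498

Open {Milton}: #1→Milton 4·11=44, #2→Milton 13·3=39, #3→Milton 4·9=36, #4→Milton 14·9=126, #5→Milton 9·4=36.
Loads: Milton carries 36/37. Service 281; fixed 217; total 498.
Next best feasible plan costs 669.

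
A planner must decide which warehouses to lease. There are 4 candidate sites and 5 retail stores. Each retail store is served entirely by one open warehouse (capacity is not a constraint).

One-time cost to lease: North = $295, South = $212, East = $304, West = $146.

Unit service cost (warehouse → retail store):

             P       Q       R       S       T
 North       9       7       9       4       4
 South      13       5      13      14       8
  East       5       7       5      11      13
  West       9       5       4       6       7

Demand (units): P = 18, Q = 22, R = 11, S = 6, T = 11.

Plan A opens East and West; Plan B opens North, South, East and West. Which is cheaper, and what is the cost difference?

Plan A: {East, West}: P→East 5·18=90, Q→West 5·22=110, R→West 4·11=44, S→West 6·6=36, T→West 7·11=77. Service 357; fixed 450; total 807.
Plan B: {North, South, East, West}: P→East 5·18=90, Q→South 5·22=110, R→West 4·11=44, S→North 4·6=24, T→North 4·11=44. Service 312; fixed 957; total 1269.
Difference: |807 − 1269| = 462.

Plan A is cheaper by 462.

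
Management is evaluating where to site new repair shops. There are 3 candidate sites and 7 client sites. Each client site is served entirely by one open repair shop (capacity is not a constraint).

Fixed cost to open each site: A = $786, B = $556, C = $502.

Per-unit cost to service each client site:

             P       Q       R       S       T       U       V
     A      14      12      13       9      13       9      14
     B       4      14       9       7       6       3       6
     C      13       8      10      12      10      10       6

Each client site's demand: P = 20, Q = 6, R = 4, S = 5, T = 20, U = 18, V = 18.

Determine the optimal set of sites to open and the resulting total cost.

For any fixed open set, each client site goes to its cheapest open site; total = fixed + service.
{B}: P→B 4·20=80, Q→B 14·6=84, R→B 9·4=36, S→B 7·5=35, T→B 6·20=120, U→B 3·18=54, V→B 6·18=108. Service 517; fixed 556; total 1073.
{C}: service 896 + fixed 502 = 1398
{B, C}: P→B 4·20=80, Q→C 8·6=48, R→B 9·4=36, S→B 7·5=35, T→B 6·20=120, U→B 3·18=54, V→B 6·18=108. Service 481; fixed 1058; total 1539.
{A, B, C}: service 481 + fixed 1844 = 2325
No other subset beats 1073.

Open B only; minimum total cost 1073.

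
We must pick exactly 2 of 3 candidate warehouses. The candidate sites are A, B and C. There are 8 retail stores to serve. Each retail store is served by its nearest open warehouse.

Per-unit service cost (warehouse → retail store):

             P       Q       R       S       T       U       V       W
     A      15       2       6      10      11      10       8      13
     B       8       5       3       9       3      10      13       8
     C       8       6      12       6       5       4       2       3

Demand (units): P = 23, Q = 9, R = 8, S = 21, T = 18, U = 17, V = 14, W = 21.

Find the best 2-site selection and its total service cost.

With exactly 2 open, each retail store uses its cheapest among the chosen.
{B, C}: P→B 8·23=184, Q→B 5·9=45, R→B 3·8=24, S→C 6·21=126, T→B 3·18=54, U→C 4·17=68, V→C 2·14=28, W→C 3·21=63. Service cost 592.
{A, C}: service cost 625
{A, B}: service cost 919
Among all 3 size-2 choices, {B, C} is lowest.

Choose B and C; total service cost 592.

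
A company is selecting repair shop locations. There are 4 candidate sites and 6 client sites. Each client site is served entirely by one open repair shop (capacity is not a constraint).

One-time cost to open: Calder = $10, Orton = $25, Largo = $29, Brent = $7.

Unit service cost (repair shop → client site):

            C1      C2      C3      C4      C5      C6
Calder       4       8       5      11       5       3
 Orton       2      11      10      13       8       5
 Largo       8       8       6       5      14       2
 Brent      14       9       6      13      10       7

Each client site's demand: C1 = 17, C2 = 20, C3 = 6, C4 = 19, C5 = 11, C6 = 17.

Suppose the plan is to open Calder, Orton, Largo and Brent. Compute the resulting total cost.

Total cost: 479

Each client site is assigned to its cheapest site among the open ones.
{Calder, Orton, Largo, Brent}: C1→Orton 2·17=34, C2→Calder 8·20=160, C3→Calder 5·6=30, C4→Largo 5·19=95, C5→Calder 5·11=55, C6→Largo 2·17=34. Service 408; fixed 71; total 479.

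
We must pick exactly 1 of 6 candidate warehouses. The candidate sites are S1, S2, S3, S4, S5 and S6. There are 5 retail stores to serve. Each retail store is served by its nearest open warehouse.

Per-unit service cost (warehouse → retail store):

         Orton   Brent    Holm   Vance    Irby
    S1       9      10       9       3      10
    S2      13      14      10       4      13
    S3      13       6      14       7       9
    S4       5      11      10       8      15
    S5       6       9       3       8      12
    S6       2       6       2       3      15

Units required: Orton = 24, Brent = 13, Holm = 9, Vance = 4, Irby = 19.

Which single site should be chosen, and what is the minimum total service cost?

With exactly 1 open, each retail store uses its cheapest among the chosen.
{S6}: Orton→S6 2·24=48, Brent→S6 6·13=78, Holm→S6 2·9=18, Vance→S6 3·4=12, Irby→S6 15·19=285. Service cost 441.
{S5}: service cost 548
{S1}: service cost 629
Among all 6 size-1 choices, {S6} is lowest.

Choose S6 only; total service cost 441.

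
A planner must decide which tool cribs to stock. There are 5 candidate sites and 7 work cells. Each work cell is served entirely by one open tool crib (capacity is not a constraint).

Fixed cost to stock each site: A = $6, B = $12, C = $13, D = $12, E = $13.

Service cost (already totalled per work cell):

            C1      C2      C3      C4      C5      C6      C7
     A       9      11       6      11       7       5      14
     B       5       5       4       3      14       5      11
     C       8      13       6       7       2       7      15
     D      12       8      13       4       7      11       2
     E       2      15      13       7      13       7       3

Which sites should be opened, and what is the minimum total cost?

For any fixed open set, each work cell goes to its cheapest open site; total = fixed + service.
{B, D}: C1→B 5, C2→B 5, C3→B 4, C4→B 3, C5→D 7, C6→B 5, C7→D 2. Service 31; fixed 24; total 55.
{A, B}: C1→B 5, C2→B 5, C3→B 4, C4→B 3, C5→A 7, C6→A 5, C7→B 11. Service 40; fixed 18; total 58.
{A, D}: C1→A 9, C2→D 8, C3→A 6, C4→D 4, C5→A 7, C6→A 5, C7→D 2. Service 41; fixed 18; total 59.
{A, B, C, D, E}: service 23 + fixed 56 = 79
No other subset beats 55.

Open B and D; minimum total cost 55.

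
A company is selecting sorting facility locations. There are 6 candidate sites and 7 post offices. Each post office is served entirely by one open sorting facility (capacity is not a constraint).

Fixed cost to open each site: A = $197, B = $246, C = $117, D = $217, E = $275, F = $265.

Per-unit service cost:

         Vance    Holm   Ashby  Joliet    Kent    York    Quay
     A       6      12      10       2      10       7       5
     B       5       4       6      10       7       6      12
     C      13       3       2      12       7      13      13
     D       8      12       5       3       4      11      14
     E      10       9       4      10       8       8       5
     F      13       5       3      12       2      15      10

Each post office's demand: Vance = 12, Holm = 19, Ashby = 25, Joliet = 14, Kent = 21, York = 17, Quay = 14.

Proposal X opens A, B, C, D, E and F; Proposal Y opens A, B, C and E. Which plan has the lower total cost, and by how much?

Proposal Y is cheaper by 377.

Proposal X: {A, B, C, D, E, F}: Vance→B 5·12=60, Holm→C 3·19=57, Ashby→C 2·25=50, Joliet→A 2·14=28, Kent→F 2·21=42, York→B 6·17=102, Quay→A 5·14=70. Service 409; fixed 1317; total 1726.
Proposal Y: {A, B, C, E}: Vance→B 5·12=60, Holm→C 3·19=57, Ashby→C 2·25=50, Joliet→A 2·14=28, Kent→B 7·21=147, York→B 6·17=102, Quay→A 5·14=70. Service 514; fixed 835; total 1349.
Difference: |1726 − 1349| = 377.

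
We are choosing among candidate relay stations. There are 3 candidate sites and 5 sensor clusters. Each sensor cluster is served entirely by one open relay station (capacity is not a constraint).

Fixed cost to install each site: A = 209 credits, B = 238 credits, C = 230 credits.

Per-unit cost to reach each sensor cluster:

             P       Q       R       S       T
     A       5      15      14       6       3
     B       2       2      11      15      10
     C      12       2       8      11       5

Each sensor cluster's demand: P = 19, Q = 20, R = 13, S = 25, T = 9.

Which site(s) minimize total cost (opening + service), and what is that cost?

Open A and B; minimum total cost 845.

For any fixed open set, each sensor cluster goes to its cheapest open site; total = fixed + service.
{A, B}: P→B 2·19=38, Q→B 2·20=40, R→B 11·13=143, S→A 6·25=150, T→A 3·9=27. Service 398; fixed 447; total 845.
{A, C}: P→A 5·19=95, Q→C 2·20=40, R→C 8·13=104, S→A 6·25=150, T→A 3·9=27. Service 416; fixed 439; total 855.
{C}: P→C 12·19=228, Q→C 2·20=40, R→C 8·13=104, S→C 11·25=275, T→C 5·9=45. Service 692; fixed 230; total 922.
{A, B, C}: P→B 2·19=38, Q→B 2·20=40, R→C 8·13=104, S→A 6·25=150, T→A 3·9=27. Service 359; fixed 677; total 1036.
No other subset beats 845.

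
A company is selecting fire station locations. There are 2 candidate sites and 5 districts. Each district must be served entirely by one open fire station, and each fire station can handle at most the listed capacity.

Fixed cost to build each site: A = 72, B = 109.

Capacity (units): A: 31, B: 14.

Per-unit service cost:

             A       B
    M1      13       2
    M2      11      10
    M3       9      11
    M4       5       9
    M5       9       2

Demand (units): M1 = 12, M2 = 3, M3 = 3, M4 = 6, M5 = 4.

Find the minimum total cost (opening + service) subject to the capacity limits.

Open {A, B}: M1→B 2·12=24, M2→A 11·3=33, M3→A 9·3=27, M4→A 5·6=30, M5→A 9·4=36.
Loads: A carries 16/31, B carries 12/14. Service 150; fixed 181; total 331.
Next best feasible plan costs 354.

Minimum total cost: 331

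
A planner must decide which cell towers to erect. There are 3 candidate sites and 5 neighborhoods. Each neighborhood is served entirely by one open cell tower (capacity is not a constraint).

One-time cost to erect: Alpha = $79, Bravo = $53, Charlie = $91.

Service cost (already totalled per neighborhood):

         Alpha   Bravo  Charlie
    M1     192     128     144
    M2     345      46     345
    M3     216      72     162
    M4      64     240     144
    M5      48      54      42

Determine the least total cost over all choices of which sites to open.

For any fixed open set, each neighborhood goes to its cheapest open site; total = fixed + service.
{Alpha, Bravo}: M1→Bravo 128, M2→Bravo 46, M3→Bravo 72, M4→Alpha 64, M5→Alpha 48. Service 358; fixed 132; total 490.
{Alpha, Bravo, Charlie}: M1→Bravo 128, M2→Bravo 46, M3→Bravo 72, M4→Alpha 64, M5→Charlie 42. Service 352; fixed 223; total 575.
{Bravo, Charlie}: service 432 + fixed 144 = 576
{Bravo}: service 540 + fixed 53 = 593
(All 7 nonempty subsets were checked; Alpha and Bravo is lowest.)

Minimum total cost: 490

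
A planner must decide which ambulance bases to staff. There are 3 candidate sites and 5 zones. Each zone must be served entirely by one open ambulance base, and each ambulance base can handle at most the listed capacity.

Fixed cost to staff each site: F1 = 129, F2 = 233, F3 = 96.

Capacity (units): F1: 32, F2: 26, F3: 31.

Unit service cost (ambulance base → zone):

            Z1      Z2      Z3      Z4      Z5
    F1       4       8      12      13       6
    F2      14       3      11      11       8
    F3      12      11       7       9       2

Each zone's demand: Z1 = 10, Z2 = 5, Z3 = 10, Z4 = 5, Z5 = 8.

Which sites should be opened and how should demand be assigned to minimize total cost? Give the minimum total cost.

Open {F1, F3}: Z1→F1 4·10=40, Z2→F1 8·5=40, Z3→F3 7·10=70, Z4→F3 9·5=45, Z5→F3 2·8=16.
Loads: F1 carries 15/32, F3 carries 23/31. Service 211; fixed 225; total 436.
Next best feasible plan costs 451.

Minimum total cost: 436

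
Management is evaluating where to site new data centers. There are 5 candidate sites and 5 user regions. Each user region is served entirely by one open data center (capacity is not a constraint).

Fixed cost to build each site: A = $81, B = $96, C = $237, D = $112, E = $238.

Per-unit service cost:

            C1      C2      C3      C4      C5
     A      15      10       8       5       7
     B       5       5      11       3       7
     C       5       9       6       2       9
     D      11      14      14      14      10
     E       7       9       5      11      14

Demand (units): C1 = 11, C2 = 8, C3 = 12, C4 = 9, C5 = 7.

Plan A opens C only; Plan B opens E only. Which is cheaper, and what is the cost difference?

Plan A is cheaper by 127.

Plan A: {C}: C1→C 5·11=55, C2→C 9·8=72, C3→C 6·12=72, C4→C 2·9=18, C5→C 9·7=63. Service 280; fixed 237; total 517.
Plan B: {E}: C1→E 7·11=77, C2→E 9·8=72, C3→E 5·12=60, C4→E 11·9=99, C5→E 14·7=98. Service 406; fixed 238; total 644.
Difference: |517 − 644| = 127.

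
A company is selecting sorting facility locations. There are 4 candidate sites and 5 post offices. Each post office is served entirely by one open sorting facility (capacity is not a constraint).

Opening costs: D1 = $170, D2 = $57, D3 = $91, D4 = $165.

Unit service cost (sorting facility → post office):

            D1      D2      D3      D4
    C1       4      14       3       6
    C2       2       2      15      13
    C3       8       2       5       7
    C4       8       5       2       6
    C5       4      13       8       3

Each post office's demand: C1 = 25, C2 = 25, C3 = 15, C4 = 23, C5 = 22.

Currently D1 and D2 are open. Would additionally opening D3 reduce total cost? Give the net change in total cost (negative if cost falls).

Current service cost with {D1, D2}: 383.
Adding D3: each post office re-picks its cheapest; new service cost 289, saving 94.
Extra fixed cost: 91. Net change = 91 − 94 = -3.
(Totals: 610 → 607.)

Yes — net change −3 (cost falls by 3).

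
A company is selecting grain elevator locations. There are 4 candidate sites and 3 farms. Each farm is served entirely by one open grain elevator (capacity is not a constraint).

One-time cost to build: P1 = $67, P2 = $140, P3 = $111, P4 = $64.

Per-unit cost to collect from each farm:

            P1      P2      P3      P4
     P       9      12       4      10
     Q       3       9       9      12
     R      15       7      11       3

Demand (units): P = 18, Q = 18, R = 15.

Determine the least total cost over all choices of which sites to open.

For any fixed open set, each farm goes to its cheapest open site; total = fixed + service.
{P1, P4}: P→P1 9·18=162, Q→P1 3·18=54, R→P4 3·15=45. Service 261; fixed 131; total 392.
{P1, P3, P4}: P→P3 4·18=72, Q→P1 3·18=54, R→P4 3·15=45. Service 171; fixed 242; total 413.
{P3, P4}: service 279 + fixed 175 = 454
{P1, P2, P3, P4}: service 171 + fixed 382 = 553
(All 15 nonempty subsets were checked; P1 and P4 is lowest.)

Minimum total cost: 392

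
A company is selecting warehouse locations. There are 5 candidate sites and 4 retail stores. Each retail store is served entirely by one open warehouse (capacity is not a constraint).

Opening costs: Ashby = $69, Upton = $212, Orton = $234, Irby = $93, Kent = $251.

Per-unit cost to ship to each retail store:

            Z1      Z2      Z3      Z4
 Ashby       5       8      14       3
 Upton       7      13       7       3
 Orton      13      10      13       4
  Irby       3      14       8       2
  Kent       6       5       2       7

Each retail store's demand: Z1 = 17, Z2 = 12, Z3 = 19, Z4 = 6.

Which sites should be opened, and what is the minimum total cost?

For any fixed open set, each retail store goes to its cheapest open site; total = fixed + service.
{Ashby, Irby}: Z1→Irby 3·17=51, Z2→Ashby 8·12=96, Z3→Irby 8·19=152, Z4→Irby 2·6=12. Service 311; fixed 162; total 473.
{Irby}: service 383 + fixed 93 = 476
{Kent}: service 242 + fixed 251 = 493
{Ashby, Upton, Orton, Irby, Kent}: service 161 + fixed 859 = 1020
No other subset beats 473.

Open Ashby and Irby; minimum total cost 473.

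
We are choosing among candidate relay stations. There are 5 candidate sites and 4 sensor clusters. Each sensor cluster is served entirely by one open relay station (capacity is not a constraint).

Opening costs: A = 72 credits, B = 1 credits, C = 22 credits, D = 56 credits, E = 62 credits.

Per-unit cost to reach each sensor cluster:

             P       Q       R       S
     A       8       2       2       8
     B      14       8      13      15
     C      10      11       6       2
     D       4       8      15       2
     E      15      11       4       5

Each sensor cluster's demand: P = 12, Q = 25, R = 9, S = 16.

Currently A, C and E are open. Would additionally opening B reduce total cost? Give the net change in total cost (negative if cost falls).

No — net change +1 (cost rises by 1).

Current service cost with {A, C, E}: 196.
Adding B: each sensor cluster re-picks its cheapest; new service cost 196, saving 0.
Extra fixed cost: 1. Net change = 1 − 0 = 1.
(Totals: 352 → 353.)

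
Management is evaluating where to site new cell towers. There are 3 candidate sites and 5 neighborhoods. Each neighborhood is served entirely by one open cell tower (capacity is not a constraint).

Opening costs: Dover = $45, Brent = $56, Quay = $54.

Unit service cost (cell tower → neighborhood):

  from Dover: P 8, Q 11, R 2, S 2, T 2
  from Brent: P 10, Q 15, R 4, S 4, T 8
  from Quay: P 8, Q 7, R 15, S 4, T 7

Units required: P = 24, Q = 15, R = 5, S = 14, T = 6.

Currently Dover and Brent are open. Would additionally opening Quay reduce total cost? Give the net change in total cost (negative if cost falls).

Yes — net change −6 (cost falls by 6).

Current service cost with {Dover, Brent}: 407.
Adding Quay: each neighborhood re-picks its cheapest; new service cost 347, saving 60.
Extra fixed cost: 54. Net change = 54 − 60 = -6.
(Totals: 508 → 502.)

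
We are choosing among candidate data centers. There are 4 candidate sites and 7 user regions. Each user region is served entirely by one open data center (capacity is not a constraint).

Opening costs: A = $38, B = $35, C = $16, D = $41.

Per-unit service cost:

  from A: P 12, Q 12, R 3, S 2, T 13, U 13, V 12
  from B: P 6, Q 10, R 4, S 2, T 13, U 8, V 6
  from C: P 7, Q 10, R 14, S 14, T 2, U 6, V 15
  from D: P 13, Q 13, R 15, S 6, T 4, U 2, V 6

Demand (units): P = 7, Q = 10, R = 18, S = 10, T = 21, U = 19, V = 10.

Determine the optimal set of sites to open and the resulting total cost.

Open A, C and D; minimum total cost 458.

For any fixed open set, each user region goes to its cheapest open site; total = fixed + service.
{A, C, D}: P→C 7·7=49, Q→C 10·10=100, R→A 3·18=54, S→A 2·10=20, T→C 2·21=42, U→D 2·19=38, V→D 6·10=60. Service 363; fixed 95; total 458.
{B, C, D}: P→B 6·7=42, Q→B 10·10=100, R→B 4·18=72, S→B 2·10=20, T→C 2·21=42, U→D 2·19=38, V→B 6·10=60. Service 374; fixed 92; total 466.
{A, B, C, D}: service 356 + fixed 130 = 486
{C}: service 847 + fixed 16 = 863
No other subset beats 458.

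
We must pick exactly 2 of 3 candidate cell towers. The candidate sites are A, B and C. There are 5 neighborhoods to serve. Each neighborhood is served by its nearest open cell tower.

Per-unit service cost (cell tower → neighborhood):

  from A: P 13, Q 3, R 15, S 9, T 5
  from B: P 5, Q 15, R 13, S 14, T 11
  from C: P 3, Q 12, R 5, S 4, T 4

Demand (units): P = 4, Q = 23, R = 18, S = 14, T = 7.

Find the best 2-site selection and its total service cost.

Choose A and C; total service cost 255.

With exactly 2 open, each neighborhood uses its cheapest among the chosen.
{A, C}: P→C 3·4=12, Q→A 3·23=69, R→C 5·18=90, S→C 4·14=56, T→C 4·7=28. Service cost 255.
{B, C}: service cost 462
{A, B}: service cost 484
Among all 3 size-2 choices, {A, C} is lowest.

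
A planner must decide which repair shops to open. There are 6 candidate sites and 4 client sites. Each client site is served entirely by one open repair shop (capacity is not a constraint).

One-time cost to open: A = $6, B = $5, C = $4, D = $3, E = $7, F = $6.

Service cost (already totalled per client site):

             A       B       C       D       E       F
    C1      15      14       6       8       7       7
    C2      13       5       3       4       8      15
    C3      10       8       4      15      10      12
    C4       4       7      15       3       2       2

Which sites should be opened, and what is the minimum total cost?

Open C and D; minimum total cost 23.

For any fixed open set, each client site goes to its cheapest open site; total = fixed + service.
{C, D}: C1→C 6, C2→C 3, C3→C 4, C4→D 3. Service 16; fixed 7; total 23.
{C, F}: C1→C 6, C2→C 3, C3→C 4, C4→F 2. Service 15; fixed 10; total 25.
{C, E}: service 15 + fixed 11 = 26
{A, B, C, D, E, F}: service 15 + fixed 31 = 46
No other subset beats 23.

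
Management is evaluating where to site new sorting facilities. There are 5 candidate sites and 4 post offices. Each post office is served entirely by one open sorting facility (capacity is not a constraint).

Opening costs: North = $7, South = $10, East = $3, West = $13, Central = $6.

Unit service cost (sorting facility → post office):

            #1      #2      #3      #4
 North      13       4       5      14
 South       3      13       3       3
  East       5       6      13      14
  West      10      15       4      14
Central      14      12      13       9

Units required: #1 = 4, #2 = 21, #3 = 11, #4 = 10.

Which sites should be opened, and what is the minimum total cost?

For any fixed open set, each post office goes to its cheapest open site; total = fixed + service.
{North, South}: #1→South 3·4=12, #2→North 4·21=84, #3→South 3·11=33, #4→South 3·10=30. Service 159; fixed 17; total 176.
{North, South, East}: #1→South 3·4=12, #2→North 4·21=84, #3→South 3·11=33, #4→South 3·10=30. Service 159; fixed 20; total 179.
{North, South, Central}: service 159 + fixed 23 = 182
{North, South, East, West, Central}: service 159 + fixed 39 = 198
No other subset beats 176.

Open North and South; minimum total cost 176.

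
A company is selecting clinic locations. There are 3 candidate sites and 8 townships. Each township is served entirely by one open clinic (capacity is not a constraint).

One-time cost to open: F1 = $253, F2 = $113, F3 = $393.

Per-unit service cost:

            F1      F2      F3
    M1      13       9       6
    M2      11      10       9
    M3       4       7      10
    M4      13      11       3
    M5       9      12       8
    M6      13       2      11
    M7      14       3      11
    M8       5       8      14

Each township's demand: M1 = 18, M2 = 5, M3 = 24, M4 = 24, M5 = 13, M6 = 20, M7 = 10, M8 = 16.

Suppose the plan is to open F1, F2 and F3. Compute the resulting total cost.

Each township is assigned to its cheapest site among the open ones.
{F1, F2, F3}: M1→F3 6·18=108, M2→F3 9·5=45, M3→F1 4·24=96, M4→F3 3·24=72, M5→F3 8·13=104, M6→F2 2·20=40, M7→F2 3·10=30, M8→F1 5·16=80. Service 575; fixed 759; total 1334.

Total cost: 1334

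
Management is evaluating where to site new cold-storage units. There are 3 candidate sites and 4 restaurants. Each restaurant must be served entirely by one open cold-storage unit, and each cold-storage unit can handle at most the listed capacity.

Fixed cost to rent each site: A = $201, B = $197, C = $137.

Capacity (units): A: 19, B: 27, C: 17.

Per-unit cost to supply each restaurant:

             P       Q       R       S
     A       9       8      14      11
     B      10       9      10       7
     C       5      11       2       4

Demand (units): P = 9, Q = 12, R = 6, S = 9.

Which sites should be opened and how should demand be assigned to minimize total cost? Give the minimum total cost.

Minimum total cost: 562

Open {B, C}: P→C 5·9=45, Q→B 9·12=108, R→C 2·6=12, S→B 7·9=63.
Loads: B carries 21/27, C carries 15/17. Service 228; fixed 334; total 562.
Next best feasible plan costs 580.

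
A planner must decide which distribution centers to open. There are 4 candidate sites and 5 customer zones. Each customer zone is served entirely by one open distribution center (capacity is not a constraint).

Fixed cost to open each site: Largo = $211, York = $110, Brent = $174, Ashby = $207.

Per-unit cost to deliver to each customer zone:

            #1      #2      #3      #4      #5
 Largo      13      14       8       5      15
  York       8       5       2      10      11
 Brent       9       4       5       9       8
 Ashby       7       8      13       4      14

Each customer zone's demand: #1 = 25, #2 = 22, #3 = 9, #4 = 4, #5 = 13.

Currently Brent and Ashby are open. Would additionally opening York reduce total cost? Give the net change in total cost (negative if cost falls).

No — net change +83 (cost rises by 83).

Current service cost with {Brent, Ashby}: 428.
Adding York: each customer zone re-picks its cheapest; new service cost 401, saving 27.
Extra fixed cost: 110. Net change = 110 − 27 = 83.
(Totals: 809 → 892.)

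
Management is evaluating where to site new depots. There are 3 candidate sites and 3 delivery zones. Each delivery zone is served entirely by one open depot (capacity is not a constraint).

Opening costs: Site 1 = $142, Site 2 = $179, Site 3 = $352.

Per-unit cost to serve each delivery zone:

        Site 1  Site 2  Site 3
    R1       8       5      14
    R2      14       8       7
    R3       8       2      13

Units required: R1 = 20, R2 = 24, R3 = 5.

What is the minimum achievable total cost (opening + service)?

For any fixed open set, each delivery zone goes to its cheapest open site; total = fixed + service.
{Site 2}: R1→Site 2 5·20=100, R2→Site 2 8·24=192, R3→Site 2 2·5=10. Service 302; fixed 179; total 481.
{Site 1, Site 2}: R1→Site 2 5·20=100, R2→Site 2 8·24=192, R3→Site 2 2·5=10. Service 302; fixed 321; total 623.
{Site 1}: service 536 + fixed 142 = 678
{Site 1, Site 2, Site 3}: R1→Site 2 5·20=100, R2→Site 3 7·24=168, R3→Site 2 2·5=10. Service 278; fixed 673; total 951.
(All 7 nonempty subsets were checked; Site 2 only is lowest.)

Minimum total cost: 481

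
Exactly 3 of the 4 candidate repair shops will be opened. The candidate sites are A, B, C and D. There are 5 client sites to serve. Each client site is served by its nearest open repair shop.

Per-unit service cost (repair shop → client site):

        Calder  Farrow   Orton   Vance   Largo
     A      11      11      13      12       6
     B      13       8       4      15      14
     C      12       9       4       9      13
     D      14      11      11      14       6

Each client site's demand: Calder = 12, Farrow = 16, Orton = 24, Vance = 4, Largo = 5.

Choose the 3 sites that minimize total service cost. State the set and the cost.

With exactly 3 open, each client site uses its cheapest among the chosen.
{A, B, C}: Calder→A 11·12=132, Farrow→B 8·16=128, Orton→B 4·24=96, Vance→C 9·4=36, Largo→A 6·5=30. Service cost 422.
{A, B, D}: service cost 434
{B, C, D}: service cost 434
Among all 4 size-3 choices, {A, B, C} is lowest.

Choose A, B and C; total service cost 422.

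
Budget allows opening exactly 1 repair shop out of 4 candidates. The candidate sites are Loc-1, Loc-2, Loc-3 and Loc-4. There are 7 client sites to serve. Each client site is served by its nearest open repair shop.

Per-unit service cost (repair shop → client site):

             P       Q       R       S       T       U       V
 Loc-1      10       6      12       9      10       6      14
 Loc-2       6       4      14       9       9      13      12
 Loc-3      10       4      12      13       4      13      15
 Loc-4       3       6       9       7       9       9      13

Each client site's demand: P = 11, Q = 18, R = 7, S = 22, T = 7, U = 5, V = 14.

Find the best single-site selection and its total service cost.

With exactly 1 open, each client site uses its cheapest among the chosen.
{Loc-4}: P→Loc-4 3·11=33, Q→Loc-4 6·18=108, R→Loc-4 9·7=63, S→Loc-4 7·22=154, T→Loc-4 9·7=63, U→Loc-4 9·5=45, V→Loc-4 13·14=182. Service cost 648.
{Loc-2}: service cost 730
{Loc-1}: service cost 796
Among all 4 size-1 choices, {Loc-4} is lowest.

Choose Loc-4 only; total service cost 648.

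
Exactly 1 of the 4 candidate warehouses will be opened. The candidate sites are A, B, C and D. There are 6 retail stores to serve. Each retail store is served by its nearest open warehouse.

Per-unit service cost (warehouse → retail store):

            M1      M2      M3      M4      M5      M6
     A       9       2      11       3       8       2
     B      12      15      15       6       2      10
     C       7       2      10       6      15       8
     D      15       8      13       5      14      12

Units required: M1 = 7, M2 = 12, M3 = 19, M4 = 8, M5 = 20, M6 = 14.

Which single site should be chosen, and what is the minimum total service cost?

Choose A only; total service cost 508.

With exactly 1 open, each retail store uses its cheapest among the chosen.
{A}: M1→A 9·7=63, M2→A 2·12=24, M3→A 11·19=209, M4→A 3·8=24, M5→A 8·20=160, M6→A 2·14=28. Service cost 508.
{C}: service cost 723
{B}: service cost 777
Among all 4 size-1 choices, {A} is lowest.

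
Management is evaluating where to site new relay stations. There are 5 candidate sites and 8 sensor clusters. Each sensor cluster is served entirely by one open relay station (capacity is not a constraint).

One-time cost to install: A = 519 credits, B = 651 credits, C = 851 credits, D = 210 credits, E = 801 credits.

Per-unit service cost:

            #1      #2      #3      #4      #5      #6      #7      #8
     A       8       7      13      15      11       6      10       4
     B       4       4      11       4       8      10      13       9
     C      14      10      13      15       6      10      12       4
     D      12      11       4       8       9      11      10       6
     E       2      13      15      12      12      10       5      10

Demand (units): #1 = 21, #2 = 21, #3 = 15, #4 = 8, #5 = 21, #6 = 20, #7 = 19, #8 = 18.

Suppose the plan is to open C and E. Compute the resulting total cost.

Total cost: 2688

Each sensor cluster is assigned to its cheapest site among the open ones.
{C, E}: #1→E 2·21=42, #2→C 10·21=210, #3→C 13·15=195, #4→E 12·8=96, #5→C 6·21=126, #6→C 10·20=200, #7→E 5·19=95, #8→C 4·18=72. Service 1036; fixed 1652; total 2688.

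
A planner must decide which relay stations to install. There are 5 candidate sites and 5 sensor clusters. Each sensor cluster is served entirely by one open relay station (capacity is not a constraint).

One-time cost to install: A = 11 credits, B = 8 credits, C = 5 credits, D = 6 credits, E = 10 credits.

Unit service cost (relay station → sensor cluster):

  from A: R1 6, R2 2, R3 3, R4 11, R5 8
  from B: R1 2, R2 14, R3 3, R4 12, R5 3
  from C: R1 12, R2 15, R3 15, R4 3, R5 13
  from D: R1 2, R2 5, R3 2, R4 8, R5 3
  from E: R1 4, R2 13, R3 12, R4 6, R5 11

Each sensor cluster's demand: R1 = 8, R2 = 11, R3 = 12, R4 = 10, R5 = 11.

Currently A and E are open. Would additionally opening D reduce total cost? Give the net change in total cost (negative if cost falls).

Yes — net change −77 (cost falls by 77).

Current service cost with {A, E}: 238.
Adding D: each sensor cluster re-picks its cheapest; new service cost 155, saving 83.
Extra fixed cost: 6. Net change = 6 − 83 = -77.
(Totals: 259 → 182.)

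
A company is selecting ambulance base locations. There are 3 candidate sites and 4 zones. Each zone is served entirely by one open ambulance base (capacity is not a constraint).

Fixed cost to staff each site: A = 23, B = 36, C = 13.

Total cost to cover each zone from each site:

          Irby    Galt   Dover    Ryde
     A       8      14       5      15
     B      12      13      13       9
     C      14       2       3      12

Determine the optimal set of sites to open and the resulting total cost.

Open C only; minimum total cost 44.

For any fixed open set, each zone goes to its cheapest open site; total = fixed + service.
{C}: Irby→C 14, Galt→C 2, Dover→C 3, Ryde→C 12. Service 31; fixed 13; total 44.
{A, C}: service 25 + fixed 36 = 61
{A}: service 42 + fixed 23 = 65
{A, B, C}: Irby→A 8, Galt→C 2, Dover→C 3, Ryde→B 9. Service 22; fixed 72; total 94.
No other subset beats 44.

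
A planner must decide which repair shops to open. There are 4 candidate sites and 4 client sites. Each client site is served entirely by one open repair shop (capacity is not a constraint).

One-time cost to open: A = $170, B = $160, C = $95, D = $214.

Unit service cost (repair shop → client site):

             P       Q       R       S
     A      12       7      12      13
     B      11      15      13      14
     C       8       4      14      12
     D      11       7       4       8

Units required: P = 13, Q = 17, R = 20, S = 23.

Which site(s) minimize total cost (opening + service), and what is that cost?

Open D only; minimum total cost 740.

For any fixed open set, each client site goes to its cheapest open site; total = fixed + service.
{D}: P→D 11·13=143, Q→D 7·17=119, R→D 4·20=80, S→D 8·23=184. Service 526; fixed 214; total 740.
{C, D}: service 436 + fixed 309 = 745
{C}: P→C 8·13=104, Q→C 4·17=68, R→C 14·20=280, S→C 12·23=276. Service 728; fixed 95; total 823.
{A, B, C, D}: P→C 8·13=104, Q→C 4·17=68, R→D 4·20=80, S→D 8·23=184. Service 436; fixed 639; total 1075.
(All 15 nonempty subsets were checked; D only is lowest.)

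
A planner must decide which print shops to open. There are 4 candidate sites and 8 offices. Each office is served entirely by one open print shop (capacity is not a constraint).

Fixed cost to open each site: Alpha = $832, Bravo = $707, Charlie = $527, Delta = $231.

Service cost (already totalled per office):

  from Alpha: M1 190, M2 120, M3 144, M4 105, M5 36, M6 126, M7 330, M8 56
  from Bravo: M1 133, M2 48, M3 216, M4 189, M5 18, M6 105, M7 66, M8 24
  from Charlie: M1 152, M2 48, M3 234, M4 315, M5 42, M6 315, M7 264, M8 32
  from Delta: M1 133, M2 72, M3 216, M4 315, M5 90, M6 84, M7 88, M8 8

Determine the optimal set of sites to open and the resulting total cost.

For any fixed open set, each office goes to its cheapest open site; total = fixed + service.
{Delta}: M1→Delta 133, M2→Delta 72, M3→Delta 216, M4→Delta 315, M5→Delta 90, M6→Delta 84, M7→Delta 88, M8→Delta 8. Service 1006; fixed 231; total 1237.
{Bravo}: service 799 + fixed 707 = 1506
{Charlie, Delta}: service 934 + fixed 758 = 1692
{Alpha, Bravo, Charlie, Delta}: M1→Bravo 133, M2→Bravo 48, M3→Alpha 144, M4→Alpha 105, M5→Bravo 18, M6→Delta 84, M7→Bravo 66, M8→Delta 8. Service 606; fixed 2297; total 2903.
No other subset beats 1237.

Open Delta only; minimum total cost 1237.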